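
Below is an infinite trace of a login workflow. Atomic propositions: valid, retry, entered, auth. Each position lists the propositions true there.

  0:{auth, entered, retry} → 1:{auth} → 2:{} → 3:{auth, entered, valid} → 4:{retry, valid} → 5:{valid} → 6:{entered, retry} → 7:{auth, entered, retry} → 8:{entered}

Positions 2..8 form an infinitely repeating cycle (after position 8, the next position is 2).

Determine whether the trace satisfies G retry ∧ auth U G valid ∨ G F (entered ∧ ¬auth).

Satisfied

F (entered ∧ ¬auth) holds at every position 0..8, and those are all positions ever visited, so G F (entered ∧ ¬auth) holds.
At position 0: G retry ∧ auth U G valid is false; G F (entered ∧ ¬auth) is true; so G retry ∧ auth U G valid ∨ G F (entered ∧ ¬auth) is true.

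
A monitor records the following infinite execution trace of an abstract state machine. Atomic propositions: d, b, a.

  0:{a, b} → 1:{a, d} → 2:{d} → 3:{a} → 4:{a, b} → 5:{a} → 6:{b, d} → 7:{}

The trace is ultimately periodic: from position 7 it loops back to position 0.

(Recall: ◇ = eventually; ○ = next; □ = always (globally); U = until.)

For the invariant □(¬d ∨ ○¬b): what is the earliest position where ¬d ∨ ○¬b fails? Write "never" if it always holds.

¬d ∨ ○¬b holds at every position 0..7, and those are all the positions the trace ever visits, so the invariant □(¬d ∨ ○¬b) is never violated.

never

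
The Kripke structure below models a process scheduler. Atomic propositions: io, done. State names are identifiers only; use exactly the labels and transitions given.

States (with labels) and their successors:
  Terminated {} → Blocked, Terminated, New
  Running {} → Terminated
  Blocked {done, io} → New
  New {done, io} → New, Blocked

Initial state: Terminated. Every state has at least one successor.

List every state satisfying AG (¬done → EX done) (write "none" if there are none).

{Terminated, Blocked, New}

States satisfying ¬done → EX done: {Terminated, Blocked, New}.
States satisfying AG (¬done → EX done): {Terminated, Blocked, New}.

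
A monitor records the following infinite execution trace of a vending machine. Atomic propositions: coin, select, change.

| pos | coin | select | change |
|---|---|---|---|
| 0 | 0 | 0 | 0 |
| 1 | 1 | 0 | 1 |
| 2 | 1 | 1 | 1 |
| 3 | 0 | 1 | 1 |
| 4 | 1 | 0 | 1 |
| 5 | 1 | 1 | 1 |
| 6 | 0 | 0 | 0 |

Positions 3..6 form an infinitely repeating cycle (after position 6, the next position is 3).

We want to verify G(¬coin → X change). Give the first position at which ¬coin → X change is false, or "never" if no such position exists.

¬coin → X change holds at every position 0..6, and those are all the positions the trace ever visits, so the invariant G(¬coin → X change) is never violated.

never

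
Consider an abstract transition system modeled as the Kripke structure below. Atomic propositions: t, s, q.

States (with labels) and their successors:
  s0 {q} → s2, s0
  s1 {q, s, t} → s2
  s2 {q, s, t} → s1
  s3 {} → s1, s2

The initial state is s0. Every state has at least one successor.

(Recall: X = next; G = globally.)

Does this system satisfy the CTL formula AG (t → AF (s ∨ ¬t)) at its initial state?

Holds

States satisfying t → AF (s ∨ ¬t): {s0, s1, s2, s3}.
States satisfying AG (t → AF (s ∨ ¬t)): {s0, s1, s2, s3}.
Every state reachable from s0 satisfies t → AF (s ∨ ¬t).
s0 ∈ Sat(AG (t → AF (s ∨ ¬t))).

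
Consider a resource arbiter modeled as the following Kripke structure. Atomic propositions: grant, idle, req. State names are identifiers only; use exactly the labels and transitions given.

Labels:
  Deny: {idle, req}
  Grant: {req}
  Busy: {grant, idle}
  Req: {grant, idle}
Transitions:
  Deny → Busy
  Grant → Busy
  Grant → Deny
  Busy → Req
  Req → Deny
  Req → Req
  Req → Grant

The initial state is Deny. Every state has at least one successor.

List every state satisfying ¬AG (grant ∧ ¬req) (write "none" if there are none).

{Deny, Grant, Busy, Req}

States satisfying grant ∧ ¬req: {Busy, Req}.
States satisfying AG (grant ∧ ¬req): ∅.
States satisfying ¬AG (grant ∧ ¬req): {Deny, Grant, Busy, Req}.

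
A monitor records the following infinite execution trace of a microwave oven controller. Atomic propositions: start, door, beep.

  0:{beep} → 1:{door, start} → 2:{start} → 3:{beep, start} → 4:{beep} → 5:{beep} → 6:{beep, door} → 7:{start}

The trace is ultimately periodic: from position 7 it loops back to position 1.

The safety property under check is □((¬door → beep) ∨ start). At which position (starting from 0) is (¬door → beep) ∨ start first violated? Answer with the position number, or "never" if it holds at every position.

(¬door → beep) ∨ start holds at every position 0..7, and those are all the positions the trace ever visits, so the invariant □((¬door → beep) ∨ start) is never violated.

never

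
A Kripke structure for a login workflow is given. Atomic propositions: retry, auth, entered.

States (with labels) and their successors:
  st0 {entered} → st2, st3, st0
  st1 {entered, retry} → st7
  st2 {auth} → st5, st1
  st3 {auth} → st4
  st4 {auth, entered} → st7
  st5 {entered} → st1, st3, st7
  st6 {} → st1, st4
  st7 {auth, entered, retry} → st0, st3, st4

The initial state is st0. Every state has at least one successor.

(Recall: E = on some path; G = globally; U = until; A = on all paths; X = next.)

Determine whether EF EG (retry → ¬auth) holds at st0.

Satisfied

States satisfying EG (retry → ¬auth): {st0}.
States satisfying EF EG (retry → ¬auth): {st0, st1, st2, st3, st4, st5, st6, st7}.
Some path from st0 reaches a state where EG (retry → ¬auth) holds.
st0 ∈ Sat(EF EG (retry → ¬auth)).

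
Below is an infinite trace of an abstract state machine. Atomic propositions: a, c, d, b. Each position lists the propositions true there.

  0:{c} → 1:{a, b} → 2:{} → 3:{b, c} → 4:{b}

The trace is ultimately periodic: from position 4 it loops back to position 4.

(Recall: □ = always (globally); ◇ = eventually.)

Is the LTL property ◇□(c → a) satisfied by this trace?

□(c → a) holds at position 4, which is reachable from 0, so ◇□(c → a) holds.

Yes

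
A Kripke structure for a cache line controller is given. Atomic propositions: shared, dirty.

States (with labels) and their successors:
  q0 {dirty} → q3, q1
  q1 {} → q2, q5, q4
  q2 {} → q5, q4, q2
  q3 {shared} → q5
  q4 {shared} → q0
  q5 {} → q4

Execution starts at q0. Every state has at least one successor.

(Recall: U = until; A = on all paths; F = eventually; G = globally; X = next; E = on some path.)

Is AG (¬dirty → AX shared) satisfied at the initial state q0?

Does not hold

States satisfying ¬dirty → AX shared: {q0, q5}.
States satisfying AG (¬dirty → AX shared): ∅.
q1 is reachable from q0 and violates ¬dirty → AX shared, so AG fails at q0.
q0 ∉ Sat(AG (¬dirty → AX shared)).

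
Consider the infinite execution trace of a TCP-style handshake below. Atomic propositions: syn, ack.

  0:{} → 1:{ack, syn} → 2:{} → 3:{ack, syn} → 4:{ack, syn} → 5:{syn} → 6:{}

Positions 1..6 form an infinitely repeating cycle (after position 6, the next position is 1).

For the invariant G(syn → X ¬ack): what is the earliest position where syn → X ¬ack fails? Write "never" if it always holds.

3

Check syn → X ¬ack at each position in order: 0 ✓, 1 ✓, 2 ✓.
At position 3 the labels are {ack, syn} and the next position 4 has {ack, syn}, so syn → X ¬ack is false there. This is the first violation.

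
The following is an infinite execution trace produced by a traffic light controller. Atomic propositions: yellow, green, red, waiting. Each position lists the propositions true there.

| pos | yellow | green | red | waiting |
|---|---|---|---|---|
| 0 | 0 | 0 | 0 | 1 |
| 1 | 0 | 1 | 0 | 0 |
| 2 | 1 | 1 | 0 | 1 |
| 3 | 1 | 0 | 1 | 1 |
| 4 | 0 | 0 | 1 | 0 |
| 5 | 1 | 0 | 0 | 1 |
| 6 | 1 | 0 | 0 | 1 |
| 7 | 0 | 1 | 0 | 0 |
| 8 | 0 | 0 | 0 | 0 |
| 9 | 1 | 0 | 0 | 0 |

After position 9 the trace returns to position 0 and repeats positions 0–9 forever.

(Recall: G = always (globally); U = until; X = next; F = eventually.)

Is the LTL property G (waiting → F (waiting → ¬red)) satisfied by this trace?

Holds

waiting → F (waiting → ¬red) holds at every position 0..9, and those are all positions ever visited, so G (waiting → F (waiting → ¬red)) holds.
Positions where waiting holds: 0, 2, 3, 5, 6.
Check F (waiting → ¬red) at each: 0→ok, 2→ok, 3→ok, 5→ok, 6→ok.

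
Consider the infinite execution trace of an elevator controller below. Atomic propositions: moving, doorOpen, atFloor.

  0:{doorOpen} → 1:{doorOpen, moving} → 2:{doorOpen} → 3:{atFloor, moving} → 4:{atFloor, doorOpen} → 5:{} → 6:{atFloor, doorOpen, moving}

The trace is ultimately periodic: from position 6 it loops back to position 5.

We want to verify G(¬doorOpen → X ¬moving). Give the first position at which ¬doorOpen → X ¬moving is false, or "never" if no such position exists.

5

Check ¬doorOpen → X ¬moving at each position in order: 0 ✓, 1 ✓, 2 ✓, 3 ✓, 4 ✓.
At position 5 the labels are {} and the next position 6 has {atFloor, doorOpen, moving}, so ¬doorOpen → X ¬moving is false there. This is the first violation.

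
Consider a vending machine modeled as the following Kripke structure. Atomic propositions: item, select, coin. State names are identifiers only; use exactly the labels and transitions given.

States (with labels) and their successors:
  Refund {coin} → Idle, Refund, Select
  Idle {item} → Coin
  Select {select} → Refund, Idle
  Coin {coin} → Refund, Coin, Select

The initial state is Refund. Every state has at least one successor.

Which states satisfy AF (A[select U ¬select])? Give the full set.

States satisfying A[select U ¬select]: {Refund, Idle, Select, Coin}.
States satisfying AF (A[select U ¬select]): {Refund, Idle, Select, Coin}.

{Refund, Idle, Select, Coin}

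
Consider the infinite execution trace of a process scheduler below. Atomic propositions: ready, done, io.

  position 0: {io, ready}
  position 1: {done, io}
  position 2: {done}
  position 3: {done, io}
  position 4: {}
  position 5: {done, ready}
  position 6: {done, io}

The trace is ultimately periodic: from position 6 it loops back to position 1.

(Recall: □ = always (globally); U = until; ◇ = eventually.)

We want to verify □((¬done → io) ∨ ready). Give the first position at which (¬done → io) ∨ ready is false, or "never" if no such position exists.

4

Check (¬done → io) ∨ ready at each position in order: 0 ✓, 1 ✓, 2 ✓, 3 ✓.
At position 4 the labels are {}, so (¬done → io) ∨ ready is false there. This is the first violation.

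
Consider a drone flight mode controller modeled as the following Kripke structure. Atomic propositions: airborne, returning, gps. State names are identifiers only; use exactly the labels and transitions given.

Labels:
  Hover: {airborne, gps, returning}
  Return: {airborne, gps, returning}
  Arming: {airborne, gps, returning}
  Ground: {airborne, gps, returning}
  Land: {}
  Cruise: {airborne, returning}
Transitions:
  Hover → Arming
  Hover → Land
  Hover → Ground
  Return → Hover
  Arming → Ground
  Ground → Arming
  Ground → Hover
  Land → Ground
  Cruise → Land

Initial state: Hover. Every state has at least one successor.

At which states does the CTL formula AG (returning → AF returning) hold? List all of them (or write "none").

{Hover, Return, Arming, Ground, Land, Cruise}

States satisfying returning → AF returning: {Hover, Return, Arming, Ground, Land, Cruise}.
States satisfying AG (returning → AF returning): {Hover, Return, Arming, Ground, Land, Cruise}.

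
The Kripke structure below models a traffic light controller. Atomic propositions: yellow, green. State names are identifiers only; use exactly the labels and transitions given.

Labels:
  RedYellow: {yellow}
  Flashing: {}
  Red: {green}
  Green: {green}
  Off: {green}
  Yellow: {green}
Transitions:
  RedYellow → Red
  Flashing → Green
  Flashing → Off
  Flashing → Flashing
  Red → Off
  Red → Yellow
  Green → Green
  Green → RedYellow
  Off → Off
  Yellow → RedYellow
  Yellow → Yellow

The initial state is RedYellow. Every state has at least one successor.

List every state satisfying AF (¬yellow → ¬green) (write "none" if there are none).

States satisfying ¬yellow → ¬green: {RedYellow, Flashing}.
States satisfying AF (¬yellow → ¬green): {RedYellow, Flashing}.

{RedYellow, Flashing}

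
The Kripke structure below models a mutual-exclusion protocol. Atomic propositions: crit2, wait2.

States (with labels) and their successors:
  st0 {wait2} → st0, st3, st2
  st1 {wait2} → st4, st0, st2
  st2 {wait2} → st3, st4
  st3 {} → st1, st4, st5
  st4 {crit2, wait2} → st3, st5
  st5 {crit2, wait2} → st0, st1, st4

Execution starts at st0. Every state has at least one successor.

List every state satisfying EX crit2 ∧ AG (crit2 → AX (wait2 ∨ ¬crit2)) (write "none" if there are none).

States satisfying crit2: {st4, st5}.
States satisfying EX crit2: {st1, st2, st3, st4, st5}.
States satisfying crit2 → AX (wait2 ∨ ¬crit2): {st0, st1, st2, st3, st4, st5}.
States satisfying AG (crit2 → AX (wait2 ∨ ¬crit2)): {st0, st1, st2, st3, st4, st5}.
States satisfying EX crit2 ∧ AG (crit2 → AX (wait2 ∨ ¬crit2)): {st1, st2, st3, st4, st5}.

{st1, st2, st3, st4, st5}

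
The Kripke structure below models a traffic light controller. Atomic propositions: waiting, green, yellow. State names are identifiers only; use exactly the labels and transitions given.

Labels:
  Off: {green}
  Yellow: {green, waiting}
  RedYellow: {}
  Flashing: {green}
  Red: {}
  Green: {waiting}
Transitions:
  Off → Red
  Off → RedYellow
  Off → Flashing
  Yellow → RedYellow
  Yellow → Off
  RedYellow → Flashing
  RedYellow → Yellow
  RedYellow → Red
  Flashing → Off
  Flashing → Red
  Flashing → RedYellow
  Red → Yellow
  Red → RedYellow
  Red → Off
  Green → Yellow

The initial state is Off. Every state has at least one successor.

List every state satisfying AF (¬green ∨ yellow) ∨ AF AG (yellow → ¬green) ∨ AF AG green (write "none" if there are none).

States satisfying ¬green ∨ yellow: {RedYellow, Red, Green}.
States satisfying AF (¬green ∨ yellow): {RedYellow, Red, Green}.
States satisfying AG (yellow → ¬green): {Off, Yellow, RedYellow, Flashing, Red, Green}.
States satisfying AF AG (yellow → ¬green): {Off, Yellow, RedYellow, Flashing, Red, Green}.
States satisfying AF (¬green ∨ yellow) ∨ AF AG (yellow → ¬green): {Off, Yellow, RedYellow, Flashing, Red, Green}.
States satisfying AG green: ∅.
States satisfying AF AG green: ∅.
States satisfying AF (¬green ∨ yellow) ∨ AF AG (yellow → ¬green) ∨ AF AG green: {Off, Yellow, RedYellow, Flashing, Red, Green}.

{Off, Yellow, RedYellow, Flashing, Red, Green}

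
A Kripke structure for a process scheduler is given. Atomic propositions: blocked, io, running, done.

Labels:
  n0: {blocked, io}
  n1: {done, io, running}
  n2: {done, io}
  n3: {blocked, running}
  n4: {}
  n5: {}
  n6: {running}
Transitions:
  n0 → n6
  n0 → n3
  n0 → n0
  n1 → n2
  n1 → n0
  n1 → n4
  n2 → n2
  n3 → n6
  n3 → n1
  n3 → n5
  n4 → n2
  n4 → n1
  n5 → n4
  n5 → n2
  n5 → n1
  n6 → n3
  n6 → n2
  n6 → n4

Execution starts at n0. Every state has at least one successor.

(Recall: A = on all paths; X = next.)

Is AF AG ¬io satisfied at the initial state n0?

States satisfying AG ¬io: ∅.
States satisfying AF AG ¬io: ∅.
There is a path from n0 along which AG ¬io never holds.
n0 ∉ Sat(AF AG ¬io).

Does not hold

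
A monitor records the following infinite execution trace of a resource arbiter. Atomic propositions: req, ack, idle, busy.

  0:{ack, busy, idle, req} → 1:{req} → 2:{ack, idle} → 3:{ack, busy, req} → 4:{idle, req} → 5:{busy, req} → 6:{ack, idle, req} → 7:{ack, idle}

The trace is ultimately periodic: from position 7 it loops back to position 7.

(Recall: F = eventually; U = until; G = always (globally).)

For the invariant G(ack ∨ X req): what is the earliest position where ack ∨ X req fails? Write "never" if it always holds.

Check ack ∨ X req at each position in order: 0 ✓.
At position 1 the labels are {req} and the next position 2 has {ack, idle}, so ack ∨ X req is false there. This is the first violation.

1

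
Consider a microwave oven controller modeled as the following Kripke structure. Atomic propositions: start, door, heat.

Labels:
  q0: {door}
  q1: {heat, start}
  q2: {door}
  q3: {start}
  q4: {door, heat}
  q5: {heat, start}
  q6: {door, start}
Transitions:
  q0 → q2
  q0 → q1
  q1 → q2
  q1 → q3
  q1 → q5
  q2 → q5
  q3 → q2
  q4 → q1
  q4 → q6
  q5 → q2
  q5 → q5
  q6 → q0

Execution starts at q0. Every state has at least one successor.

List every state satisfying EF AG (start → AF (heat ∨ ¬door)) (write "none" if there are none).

States satisfying AG (start → AF (heat ∨ ¬door)): {q0, q1, q2, q3, q4, q5, q6}.
States satisfying EF AG (start → AF (heat ∨ ¬door)): {q0, q1, q2, q3, q4, q5, q6}.

{q0, q1, q2, q3, q4, q5, q6}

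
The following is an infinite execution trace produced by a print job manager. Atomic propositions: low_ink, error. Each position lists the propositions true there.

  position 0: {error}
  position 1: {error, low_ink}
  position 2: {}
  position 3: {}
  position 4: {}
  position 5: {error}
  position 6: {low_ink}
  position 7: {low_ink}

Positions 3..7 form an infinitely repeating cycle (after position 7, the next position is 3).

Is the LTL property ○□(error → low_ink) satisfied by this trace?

The position after 0 is 1; □(error → low_ink) is false there.

Does not hold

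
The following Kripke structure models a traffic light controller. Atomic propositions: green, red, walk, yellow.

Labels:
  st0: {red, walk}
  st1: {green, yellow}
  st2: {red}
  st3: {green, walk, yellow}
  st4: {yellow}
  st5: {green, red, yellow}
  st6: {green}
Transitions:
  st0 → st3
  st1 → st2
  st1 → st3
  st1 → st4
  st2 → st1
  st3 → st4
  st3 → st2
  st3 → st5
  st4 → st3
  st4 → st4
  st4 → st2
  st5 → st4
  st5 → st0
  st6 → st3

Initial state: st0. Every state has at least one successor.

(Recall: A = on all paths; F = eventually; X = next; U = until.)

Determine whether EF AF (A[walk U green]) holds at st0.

Yes

States satisfying AF (A[walk U green]): {st0, st1, st2, st3, st5, st6}.
States satisfying EF AF (A[walk U green]): {st0, st1, st2, st3, st4, st5, st6}.
Some path from st0 reaches a state where AF (A[walk U green]) holds.
st0 ∈ Sat(EF AF (A[walk U green])).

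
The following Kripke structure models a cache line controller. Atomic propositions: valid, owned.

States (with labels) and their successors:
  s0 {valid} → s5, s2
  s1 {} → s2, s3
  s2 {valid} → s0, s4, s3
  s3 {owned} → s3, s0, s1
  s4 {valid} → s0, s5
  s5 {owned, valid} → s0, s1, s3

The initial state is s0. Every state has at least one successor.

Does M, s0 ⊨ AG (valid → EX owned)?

Yes

States satisfying valid → EX owned: {s0, s1, s2, s3, s4, s5}.
States satisfying AG (valid → EX owned): {s0, s1, s2, s3, s4, s5}.
Every state reachable from s0 satisfies valid → EX owned.
s0 ∈ Sat(AG (valid → EX owned)).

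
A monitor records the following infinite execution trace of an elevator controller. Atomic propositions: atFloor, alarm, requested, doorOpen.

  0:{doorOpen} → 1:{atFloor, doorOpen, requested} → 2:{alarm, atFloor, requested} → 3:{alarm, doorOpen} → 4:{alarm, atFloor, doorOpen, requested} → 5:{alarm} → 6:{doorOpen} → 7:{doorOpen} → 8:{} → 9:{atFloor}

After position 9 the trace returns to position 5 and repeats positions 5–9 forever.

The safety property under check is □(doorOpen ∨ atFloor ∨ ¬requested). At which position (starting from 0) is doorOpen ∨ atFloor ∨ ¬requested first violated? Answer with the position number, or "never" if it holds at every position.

never

doorOpen ∨ atFloor ∨ ¬requested holds at every position 0..9, and those are all the positions the trace ever visits, so the invariant □(doorOpen ∨ atFloor ∨ ¬requested) is never violated.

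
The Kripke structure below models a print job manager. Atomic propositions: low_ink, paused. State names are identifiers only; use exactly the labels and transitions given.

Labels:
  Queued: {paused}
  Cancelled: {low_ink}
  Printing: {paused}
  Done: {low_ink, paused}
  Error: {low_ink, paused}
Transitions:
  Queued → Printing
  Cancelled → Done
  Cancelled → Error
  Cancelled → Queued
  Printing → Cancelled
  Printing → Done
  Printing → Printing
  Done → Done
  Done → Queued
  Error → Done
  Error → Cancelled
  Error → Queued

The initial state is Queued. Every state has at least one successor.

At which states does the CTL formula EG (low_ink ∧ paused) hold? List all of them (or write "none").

{Done, Error}

States satisfying low_ink ∧ paused: {Done, Error}.
States satisfying EG (low_ink ∧ paused): {Done, Error}.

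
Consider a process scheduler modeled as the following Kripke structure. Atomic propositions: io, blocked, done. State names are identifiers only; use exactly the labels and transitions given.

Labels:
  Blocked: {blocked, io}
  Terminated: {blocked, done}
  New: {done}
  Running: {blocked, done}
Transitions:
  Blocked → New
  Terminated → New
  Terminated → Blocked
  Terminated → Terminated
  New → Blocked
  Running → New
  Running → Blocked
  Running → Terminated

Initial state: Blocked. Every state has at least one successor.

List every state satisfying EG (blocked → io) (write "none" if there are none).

States satisfying blocked → io: {Blocked, New}.
States satisfying EG (blocked → io): {Blocked, New}.

{Blocked, New}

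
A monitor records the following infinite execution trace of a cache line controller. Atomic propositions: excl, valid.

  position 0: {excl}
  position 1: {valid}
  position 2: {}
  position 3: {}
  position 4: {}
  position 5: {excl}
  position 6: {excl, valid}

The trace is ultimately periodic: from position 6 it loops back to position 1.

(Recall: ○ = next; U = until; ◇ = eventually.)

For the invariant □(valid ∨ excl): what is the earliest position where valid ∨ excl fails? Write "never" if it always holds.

2

Check valid ∨ excl at each position in order: 0 ✓, 1 ✓.
At position 2 the labels are {}, so valid ∨ excl is false there. This is the first violation.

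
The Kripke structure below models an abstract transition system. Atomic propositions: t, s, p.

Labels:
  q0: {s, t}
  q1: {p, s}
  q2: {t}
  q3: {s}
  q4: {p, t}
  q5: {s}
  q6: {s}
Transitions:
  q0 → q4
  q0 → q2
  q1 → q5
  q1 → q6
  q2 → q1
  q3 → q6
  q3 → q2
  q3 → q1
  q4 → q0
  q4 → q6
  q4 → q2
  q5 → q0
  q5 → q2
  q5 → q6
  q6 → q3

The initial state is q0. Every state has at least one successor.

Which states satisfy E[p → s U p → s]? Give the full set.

{q0, q1, q2, q3, q5, q6}

States satisfying p → s: {q0, q1, q2, q3, q5, q6}.
States satisfying E[p → s U p → s]: {q0, q1, q2, q3, q5, q6}.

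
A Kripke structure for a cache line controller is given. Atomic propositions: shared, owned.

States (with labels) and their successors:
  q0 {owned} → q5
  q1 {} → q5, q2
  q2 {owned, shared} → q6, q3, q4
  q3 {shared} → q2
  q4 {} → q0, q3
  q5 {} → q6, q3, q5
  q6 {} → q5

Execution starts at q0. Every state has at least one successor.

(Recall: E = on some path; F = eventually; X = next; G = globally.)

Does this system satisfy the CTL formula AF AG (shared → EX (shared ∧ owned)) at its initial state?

States satisfying AG (shared → EX (shared ∧ owned)): ∅.
States satisfying AF AG (shared → EX (shared ∧ owned)): ∅.
There is a path from q0 along which AG (shared → EX (shared ∧ owned)) never holds.
q0 ∉ Sat(AF AG (shared → EX (shared ∧ owned))).

No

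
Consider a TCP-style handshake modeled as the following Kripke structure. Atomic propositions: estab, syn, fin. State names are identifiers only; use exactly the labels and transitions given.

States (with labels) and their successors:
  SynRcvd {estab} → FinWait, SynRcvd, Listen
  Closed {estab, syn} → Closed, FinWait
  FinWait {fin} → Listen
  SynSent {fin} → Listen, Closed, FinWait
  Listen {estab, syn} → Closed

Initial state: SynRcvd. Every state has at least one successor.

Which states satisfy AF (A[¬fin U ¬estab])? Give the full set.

States satisfying A[¬fin U ¬estab]: {FinWait, SynSent}.
States satisfying AF (A[¬fin U ¬estab]): {FinWait, SynSent}.

{FinWait, SynSent}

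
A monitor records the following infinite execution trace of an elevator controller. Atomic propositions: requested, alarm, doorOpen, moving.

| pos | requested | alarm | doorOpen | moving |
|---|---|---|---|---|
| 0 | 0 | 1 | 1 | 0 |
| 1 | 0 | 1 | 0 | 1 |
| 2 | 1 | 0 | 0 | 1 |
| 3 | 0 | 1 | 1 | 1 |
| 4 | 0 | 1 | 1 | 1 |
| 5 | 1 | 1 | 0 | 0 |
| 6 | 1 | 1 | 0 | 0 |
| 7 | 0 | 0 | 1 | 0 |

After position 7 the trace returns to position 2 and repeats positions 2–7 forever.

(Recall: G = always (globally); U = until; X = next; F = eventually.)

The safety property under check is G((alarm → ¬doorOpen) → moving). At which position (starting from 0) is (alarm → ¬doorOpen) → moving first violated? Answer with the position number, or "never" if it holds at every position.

5

Check (alarm → ¬doorOpen) → moving at each position in order: 0 ✓, 1 ✓, 2 ✓, 3 ✓, 4 ✓.
At position 5 the labels are {alarm, requested}, so (alarm → ¬doorOpen) → moving is false there. This is the first violation.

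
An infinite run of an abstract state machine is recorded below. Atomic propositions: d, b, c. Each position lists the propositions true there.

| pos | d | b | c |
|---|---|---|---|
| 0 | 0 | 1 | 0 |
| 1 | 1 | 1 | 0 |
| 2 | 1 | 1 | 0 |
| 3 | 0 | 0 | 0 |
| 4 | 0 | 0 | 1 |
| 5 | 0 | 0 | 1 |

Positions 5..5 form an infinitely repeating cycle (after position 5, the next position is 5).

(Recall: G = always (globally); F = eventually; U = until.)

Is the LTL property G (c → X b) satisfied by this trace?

No

c → X b must hold at every position from 0 onward. It fails at position 4, so G (c → X b) is false.
Positions where c holds: 4, 5.
Check X b at each: 4→fails, 5→fails.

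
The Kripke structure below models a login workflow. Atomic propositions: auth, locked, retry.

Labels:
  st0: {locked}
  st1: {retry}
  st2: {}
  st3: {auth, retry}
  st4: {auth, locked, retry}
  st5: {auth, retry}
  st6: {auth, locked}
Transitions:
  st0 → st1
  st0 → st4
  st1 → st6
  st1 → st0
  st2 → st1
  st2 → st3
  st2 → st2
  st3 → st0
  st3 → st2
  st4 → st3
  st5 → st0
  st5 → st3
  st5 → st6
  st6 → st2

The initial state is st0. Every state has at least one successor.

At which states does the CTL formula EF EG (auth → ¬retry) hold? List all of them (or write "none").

States satisfying EG (auth → ¬retry): {st0, st1, st2, st6}.
States satisfying EF EG (auth → ¬retry): {st0, st1, st2, st3, st4, st5, st6}.

{st0, st1, st2, st3, st4, st5, st6}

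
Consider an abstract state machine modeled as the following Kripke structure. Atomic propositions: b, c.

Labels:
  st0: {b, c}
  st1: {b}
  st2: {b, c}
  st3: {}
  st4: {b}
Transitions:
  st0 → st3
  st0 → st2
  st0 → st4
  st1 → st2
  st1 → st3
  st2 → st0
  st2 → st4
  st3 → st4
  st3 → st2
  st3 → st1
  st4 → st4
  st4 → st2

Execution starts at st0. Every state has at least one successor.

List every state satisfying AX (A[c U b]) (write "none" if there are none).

{st2, st3, st4}

States satisfying A[c U b]: {st0, st1, st2, st4}.
States satisfying AX (A[c U b]): {st2, st3, st4}.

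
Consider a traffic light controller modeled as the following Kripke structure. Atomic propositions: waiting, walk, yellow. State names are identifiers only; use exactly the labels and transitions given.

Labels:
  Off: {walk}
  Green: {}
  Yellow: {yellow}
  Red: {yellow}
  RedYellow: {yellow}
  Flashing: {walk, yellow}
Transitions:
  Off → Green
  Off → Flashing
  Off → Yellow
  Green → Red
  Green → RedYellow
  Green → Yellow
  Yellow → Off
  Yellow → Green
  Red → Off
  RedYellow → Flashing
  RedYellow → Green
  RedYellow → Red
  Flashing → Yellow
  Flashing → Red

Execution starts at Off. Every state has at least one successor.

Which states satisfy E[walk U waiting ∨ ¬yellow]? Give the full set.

States satisfying walk: {Off, Flashing}.
States satisfying waiting ∨ ¬yellow: {Off, Green}.
States satisfying E[walk U waiting ∨ ¬yellow]: {Off, Green}.

{Off, Green}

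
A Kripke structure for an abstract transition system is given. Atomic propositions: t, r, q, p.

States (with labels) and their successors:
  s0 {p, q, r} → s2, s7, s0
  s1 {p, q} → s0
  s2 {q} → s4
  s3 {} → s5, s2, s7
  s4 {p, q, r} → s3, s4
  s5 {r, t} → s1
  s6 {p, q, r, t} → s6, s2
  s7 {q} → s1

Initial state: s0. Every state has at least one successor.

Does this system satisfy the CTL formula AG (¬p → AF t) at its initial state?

States satisfying ¬p → AF t: {s0, s1, s4, s5, s6}.
States satisfying AG (¬p → AF t): ∅.
s2 is reachable from s0 and violates ¬p → AF t, so AG fails at s0.
s0 ∉ Sat(AG (¬p → AF t)).

No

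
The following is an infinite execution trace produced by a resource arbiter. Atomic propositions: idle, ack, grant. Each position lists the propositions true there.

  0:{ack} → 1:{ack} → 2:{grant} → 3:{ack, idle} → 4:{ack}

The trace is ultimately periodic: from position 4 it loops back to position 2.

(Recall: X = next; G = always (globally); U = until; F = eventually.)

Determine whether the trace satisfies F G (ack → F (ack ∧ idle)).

G (ack → F (ack ∧ idle)) holds at position 0, which is reachable from 0, so F G (ack → F (ack ∧ idle)) holds.

Holds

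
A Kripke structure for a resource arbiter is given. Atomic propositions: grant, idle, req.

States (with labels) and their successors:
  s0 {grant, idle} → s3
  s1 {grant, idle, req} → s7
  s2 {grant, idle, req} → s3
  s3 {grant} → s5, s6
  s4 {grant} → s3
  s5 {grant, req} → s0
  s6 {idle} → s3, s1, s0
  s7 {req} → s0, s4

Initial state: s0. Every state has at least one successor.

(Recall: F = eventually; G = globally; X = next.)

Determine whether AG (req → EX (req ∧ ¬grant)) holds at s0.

States satisfying req → EX (req ∧ ¬grant): {s0, s1, s3, s4, s6}.
States satisfying AG (req → EX (req ∧ ¬grant)): ∅.
s5 is reachable from s0 and violates req → EX (req ∧ ¬grant), so AG fails at s0.
s0 ∉ Sat(AG (req → EX (req ∧ ¬grant))).

Does not hold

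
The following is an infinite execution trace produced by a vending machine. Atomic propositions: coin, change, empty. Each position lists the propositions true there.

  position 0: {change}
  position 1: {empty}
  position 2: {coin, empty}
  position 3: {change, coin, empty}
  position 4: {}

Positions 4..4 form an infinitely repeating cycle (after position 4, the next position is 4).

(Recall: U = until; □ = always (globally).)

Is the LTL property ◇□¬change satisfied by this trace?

Yes

□¬change holds at position 4, which is reachable from 0, so ◇□¬change holds.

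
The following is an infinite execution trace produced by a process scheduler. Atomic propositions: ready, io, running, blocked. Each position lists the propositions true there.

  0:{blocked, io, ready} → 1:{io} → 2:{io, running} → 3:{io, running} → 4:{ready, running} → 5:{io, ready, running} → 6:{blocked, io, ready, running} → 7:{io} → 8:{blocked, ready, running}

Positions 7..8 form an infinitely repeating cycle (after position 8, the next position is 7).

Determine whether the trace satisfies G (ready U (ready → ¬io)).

Satisfied

ready U (ready → ¬io) holds at every position 0..8, and those are all positions ever visited, so G (ready U (ready → ¬io)) holds.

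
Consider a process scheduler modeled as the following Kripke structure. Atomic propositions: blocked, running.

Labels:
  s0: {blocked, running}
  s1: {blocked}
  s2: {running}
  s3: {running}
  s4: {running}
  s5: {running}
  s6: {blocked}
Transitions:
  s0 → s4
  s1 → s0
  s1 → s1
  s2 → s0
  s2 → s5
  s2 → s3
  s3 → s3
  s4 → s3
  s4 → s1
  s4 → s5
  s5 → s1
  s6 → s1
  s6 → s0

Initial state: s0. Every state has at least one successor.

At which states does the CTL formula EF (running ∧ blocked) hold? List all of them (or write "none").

{s0, s1, s2, s4, s5, s6}

States satisfying running ∧ blocked: {s0}.
States satisfying EF (running ∧ blocked): {s0, s1, s2, s4, s5, s6}.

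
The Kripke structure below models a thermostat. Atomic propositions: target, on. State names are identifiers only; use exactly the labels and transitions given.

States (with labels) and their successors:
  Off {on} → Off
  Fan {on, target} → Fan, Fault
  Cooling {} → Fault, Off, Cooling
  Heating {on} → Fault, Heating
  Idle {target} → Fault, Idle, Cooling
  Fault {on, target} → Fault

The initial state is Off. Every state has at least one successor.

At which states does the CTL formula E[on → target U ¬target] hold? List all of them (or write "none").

{Off, Cooling, Heating, Idle}

States satisfying on → target: {Fan, Cooling, Idle, Fault}.
States satisfying ¬target: {Off, Cooling, Heating}.
States satisfying E[on → target U ¬target]: {Off, Cooling, Heating, Idle}.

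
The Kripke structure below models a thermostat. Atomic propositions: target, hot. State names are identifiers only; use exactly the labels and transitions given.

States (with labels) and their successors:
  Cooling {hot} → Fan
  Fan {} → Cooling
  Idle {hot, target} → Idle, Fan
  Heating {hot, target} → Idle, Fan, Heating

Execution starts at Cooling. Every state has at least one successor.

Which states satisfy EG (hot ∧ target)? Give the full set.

States satisfying hot ∧ target: {Idle, Heating}.
States satisfying EG (hot ∧ target): {Idle, Heating}.

{Idle, Heating}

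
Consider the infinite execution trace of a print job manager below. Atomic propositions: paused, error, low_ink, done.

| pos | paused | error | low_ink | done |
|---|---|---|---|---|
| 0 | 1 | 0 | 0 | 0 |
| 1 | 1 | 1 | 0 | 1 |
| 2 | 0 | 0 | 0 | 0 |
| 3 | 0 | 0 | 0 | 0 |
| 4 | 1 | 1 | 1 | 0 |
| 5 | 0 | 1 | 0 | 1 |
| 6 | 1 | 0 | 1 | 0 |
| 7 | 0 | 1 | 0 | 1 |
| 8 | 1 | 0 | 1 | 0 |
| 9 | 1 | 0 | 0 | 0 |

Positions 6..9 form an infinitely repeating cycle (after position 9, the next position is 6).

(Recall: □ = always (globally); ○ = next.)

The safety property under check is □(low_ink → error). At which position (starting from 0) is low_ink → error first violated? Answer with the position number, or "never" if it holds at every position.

Check low_ink → error at each position in order: 0 ✓, 1 ✓, 2 ✓, 3 ✓, 4 ✓, 5 ✓.
At position 6 the labels are {low_ink, paused}, so low_ink → error is false there. This is the first violation.

6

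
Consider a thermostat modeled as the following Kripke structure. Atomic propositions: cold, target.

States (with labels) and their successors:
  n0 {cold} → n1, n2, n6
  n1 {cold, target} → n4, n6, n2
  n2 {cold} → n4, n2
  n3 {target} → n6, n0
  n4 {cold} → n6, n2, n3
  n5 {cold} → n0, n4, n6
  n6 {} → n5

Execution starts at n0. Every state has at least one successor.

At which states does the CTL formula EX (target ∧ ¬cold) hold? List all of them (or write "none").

States satisfying target ∧ ¬cold: {n3}.
States satisfying EX (target ∧ ¬cold): {n4}.

{n4}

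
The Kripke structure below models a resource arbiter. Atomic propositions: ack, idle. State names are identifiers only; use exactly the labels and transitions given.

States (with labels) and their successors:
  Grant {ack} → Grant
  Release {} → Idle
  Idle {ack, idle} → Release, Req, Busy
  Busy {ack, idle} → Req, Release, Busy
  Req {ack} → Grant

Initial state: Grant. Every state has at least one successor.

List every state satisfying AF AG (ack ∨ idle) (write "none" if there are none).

States satisfying AG (ack ∨ idle): {Grant, Req}.
States satisfying AF AG (ack ∨ idle): {Grant, Req}.

{Grant, Req}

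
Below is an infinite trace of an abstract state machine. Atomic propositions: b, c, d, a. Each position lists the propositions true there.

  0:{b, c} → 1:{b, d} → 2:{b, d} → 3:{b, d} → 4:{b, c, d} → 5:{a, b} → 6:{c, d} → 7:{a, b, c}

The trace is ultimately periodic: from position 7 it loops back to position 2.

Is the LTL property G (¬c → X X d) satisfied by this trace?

No

¬c → X X d must hold at every position from 0 onward. It fails at position 3, so G (¬c → X X d) is false.
Positions where ¬c holds: 1, 2, 3, 5.
Check X X d at each: 1→ok, 2→ok, 3→fails, 5→fails.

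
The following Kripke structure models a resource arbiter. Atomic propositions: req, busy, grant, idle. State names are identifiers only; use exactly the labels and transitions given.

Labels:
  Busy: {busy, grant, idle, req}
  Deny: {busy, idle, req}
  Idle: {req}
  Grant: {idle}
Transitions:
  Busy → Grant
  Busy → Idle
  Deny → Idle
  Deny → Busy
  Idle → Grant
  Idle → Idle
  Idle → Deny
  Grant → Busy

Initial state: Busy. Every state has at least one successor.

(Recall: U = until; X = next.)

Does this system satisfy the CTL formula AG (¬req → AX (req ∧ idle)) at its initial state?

States satisfying ¬req → AX (req ∧ idle): {Busy, Deny, Idle, Grant}.
States satisfying AG (¬req → AX (req ∧ idle)): {Busy, Deny, Idle, Grant}.
Every state reachable from Busy satisfies ¬req → AX (req ∧ idle).
Busy ∈ Sat(AG (¬req → AX (req ∧ idle))).

Holds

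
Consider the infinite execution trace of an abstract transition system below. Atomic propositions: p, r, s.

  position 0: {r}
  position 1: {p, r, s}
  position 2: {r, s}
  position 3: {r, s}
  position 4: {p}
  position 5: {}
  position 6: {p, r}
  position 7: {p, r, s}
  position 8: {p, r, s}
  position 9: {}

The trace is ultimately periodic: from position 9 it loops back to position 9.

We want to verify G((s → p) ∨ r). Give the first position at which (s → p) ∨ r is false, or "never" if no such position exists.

(s → p) ∨ r holds at every position 0..9, and those are all the positions the trace ever visits, so the invariant G((s → p) ∨ r) is never violated.

never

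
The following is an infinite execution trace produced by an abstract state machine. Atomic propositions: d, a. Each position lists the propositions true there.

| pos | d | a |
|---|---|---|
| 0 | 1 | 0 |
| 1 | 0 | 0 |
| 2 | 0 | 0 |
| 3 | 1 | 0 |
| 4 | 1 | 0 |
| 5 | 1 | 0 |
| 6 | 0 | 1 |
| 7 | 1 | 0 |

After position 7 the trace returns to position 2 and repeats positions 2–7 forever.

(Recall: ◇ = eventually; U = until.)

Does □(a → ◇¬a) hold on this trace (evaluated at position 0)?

Satisfied

a → ◇¬a holds at every position 0..7, and those are all positions ever visited, so □(a → ◇¬a) holds.
Positions where a holds: 6.
Check ◇¬a at each: 6→ok.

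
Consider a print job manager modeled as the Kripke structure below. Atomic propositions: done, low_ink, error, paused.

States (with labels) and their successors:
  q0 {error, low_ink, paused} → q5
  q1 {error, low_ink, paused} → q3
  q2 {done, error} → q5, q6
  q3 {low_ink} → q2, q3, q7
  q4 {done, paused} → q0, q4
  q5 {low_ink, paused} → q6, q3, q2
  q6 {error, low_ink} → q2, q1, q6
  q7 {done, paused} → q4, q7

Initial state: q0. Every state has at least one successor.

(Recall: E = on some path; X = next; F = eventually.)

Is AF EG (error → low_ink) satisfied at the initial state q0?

States satisfying EG (error → low_ink): {q0, q1, q3, q4, q5, q6, q7}.
States satisfying AF EG (error → low_ink): {q0, q1, q2, q3, q4, q5, q6, q7}.
q0 ∈ Sat(AF EG (error → low_ink)).

Yes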